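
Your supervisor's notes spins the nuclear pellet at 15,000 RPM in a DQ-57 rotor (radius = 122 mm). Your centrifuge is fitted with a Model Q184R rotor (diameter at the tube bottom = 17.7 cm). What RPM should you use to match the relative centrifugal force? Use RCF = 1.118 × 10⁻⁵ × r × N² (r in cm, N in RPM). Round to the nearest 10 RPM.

Original rotor: r = 122 mm = 12.2 cm
RCF_original = 1.118 × 10⁻⁵ × 12.2 × (15000)² = 1.118 × 10⁻⁵ × 12.2 × 225,000,000 ≈ 30,689.1 × g
Your rotor: r = 17.7 / 2 = 8.85 cm
30,689.1 = 1.118 × 10⁻⁵ × 8.85 × N²
N² = 30,689.1 / (9.8943 × 10⁻⁵) = 310,169,492
N ≈ √310,169,492 ≈ 17,611.6

17610 RPM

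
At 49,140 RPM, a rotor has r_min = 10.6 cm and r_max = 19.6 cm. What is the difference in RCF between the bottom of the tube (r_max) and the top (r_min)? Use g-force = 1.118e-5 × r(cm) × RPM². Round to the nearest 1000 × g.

ΔRCF = 1.118 × 10⁻⁵ × (r_max − r_min) × N² = 1.118 × 10⁻⁵ × 9.0 × 2,414,739,600 ≈ 242,971.1

243000 × g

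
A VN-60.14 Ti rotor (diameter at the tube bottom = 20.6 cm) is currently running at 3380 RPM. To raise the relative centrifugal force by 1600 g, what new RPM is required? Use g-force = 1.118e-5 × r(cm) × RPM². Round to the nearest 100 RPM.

r = 20.6 / 2 = 10.3 cm
Current RCF = 1.118 × 10⁻⁵ × 10.3 × (3380)² = 1.118 × 10⁻⁵ × 10.3 × 11,424,400 ≈ 1,315.6 × g
Target RCF = 1,315.6 + 1,600 = 2,915.6 × g
N² = 2,915.6 / (11.5154 × 10⁻⁵) = 25,319,138
N ≈ √25,319,138 ≈ 5,031.8

5000 RPM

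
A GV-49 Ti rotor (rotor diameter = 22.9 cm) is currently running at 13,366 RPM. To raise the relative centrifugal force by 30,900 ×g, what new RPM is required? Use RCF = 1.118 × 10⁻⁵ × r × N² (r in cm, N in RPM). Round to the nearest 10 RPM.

≈ 20490 RPM

r = 22.9 / 2 = 11.45 cm
Current RCF = 1.118 × 10⁻⁵ × 11.45 × (13366)² = 1.118 × 10⁻⁵ × 11.45 × 178,649,956 ≈ 22,869.2 × g
Target RCF = 22,869.2 + 30,900 = 53,769.2 × g
N² = 53,769.2 / (12.8011 × 10⁻⁵) = 420,035,778
N ≈ √420,035,778 ≈ 20,494.8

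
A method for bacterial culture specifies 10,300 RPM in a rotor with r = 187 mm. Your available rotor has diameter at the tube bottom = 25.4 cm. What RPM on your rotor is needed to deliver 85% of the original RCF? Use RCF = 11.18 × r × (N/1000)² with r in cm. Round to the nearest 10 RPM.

Original rotor: r = 187 mm = 18.7 cm
RCF = 11.18 × r × (N/1000)²
RCF_original = 11.18 × 18.7 × (10.3)² = 11.18 × 18.7 × 106.09 ≈ 22,179.8 × g
Target RCF = 0.85 × 22,179.8 ≈ 18,852.8 × g
Your rotor: r = 25.4 / 2 = 12.7 cm
18,852.8 = 11.18 × 12.7 × (N/1000)²
(N/1000)² = 18,852.8 / 141.986 = 132.7793
N = 1000 × √132.7793 ≈ 11,523.0

≈ 11520 RPM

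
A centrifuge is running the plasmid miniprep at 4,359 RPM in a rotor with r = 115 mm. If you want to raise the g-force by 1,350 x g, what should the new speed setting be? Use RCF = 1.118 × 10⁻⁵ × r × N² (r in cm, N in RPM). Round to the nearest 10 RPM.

r = 115 mm = 11.5 cm
Current RCF = 1.118 × 10⁻⁵ × 11.5 × (4359)² = 1.118 × 10⁻⁵ × 11.5 × 19,000,881 ≈ 2,442.9 × g
Target RCF = 2,442.9 + 1,350 = 3,792.9 × g
N² = 3,792.9 / (12.857 × 10⁻⁵) = 29,500,661
N ≈ √29,500,661 ≈ 5,431.5

5430 RPM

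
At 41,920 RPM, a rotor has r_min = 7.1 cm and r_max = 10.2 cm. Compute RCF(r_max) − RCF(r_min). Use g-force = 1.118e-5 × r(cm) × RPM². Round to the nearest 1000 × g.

ΔRCF ≈ 61000 × g

RCF_max = 1.118 × 10⁻⁵ × 10.2 × (41920)² = 1.118 × 10⁻⁵ × 10.2 × 1,757,286,400 ≈ 200,393.9 × g
RCF_min = 1.118 × 10⁻⁵ × 7.1 × (41920)² = 1.118 × 10⁻⁵ × 7.1 × 1,757,286,400 ≈ 139,489.9 × g
ΔRCF = 200,393.9 − 139,489.9 = 60,904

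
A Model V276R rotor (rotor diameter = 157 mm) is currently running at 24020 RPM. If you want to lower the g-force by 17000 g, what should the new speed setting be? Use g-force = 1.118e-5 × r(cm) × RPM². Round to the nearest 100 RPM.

N₂ ≈ 19600 RPM

r = 157 mm / 2 = 78.5 mm = 7.85 cm
Current RCF = 1.118 × 10⁻⁵ × 7.85 × (24020)² = 1.118 × 10⁻⁵ × 7.85 × 576,960,400 ≈ 50,635.8 × g
Target RCF = 50,635.8 − 17,000 = 33,635.8 × g
N² = 33,635.8 / (8.7763 × 10⁻⁵) = 383,257,181
N ≈ √383,257,181 ≈ 19,577.0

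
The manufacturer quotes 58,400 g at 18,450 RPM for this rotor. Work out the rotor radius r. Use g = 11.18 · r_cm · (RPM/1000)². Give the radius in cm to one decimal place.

≈ 15.3 cm

58400 = 11.18 × r × (18.45)²
r = 58400 / (11.18 × 340.4025) = 58400 / 3805.7 ≈ 15.345 cm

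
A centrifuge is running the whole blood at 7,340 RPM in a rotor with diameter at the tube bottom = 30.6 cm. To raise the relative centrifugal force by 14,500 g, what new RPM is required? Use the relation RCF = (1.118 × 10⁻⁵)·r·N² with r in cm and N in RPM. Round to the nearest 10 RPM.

11770 RPM

r = 30.6 / 2 = 15.3 cm
Current RCF = 1.118 × 10⁻⁵ × 15.3 × (7340)² = 1.118 × 10⁻⁵ × 15.3 × 53,875,600 ≈ 9,215.6 × g
Target RCF = 9,215.6 + 14,500 = 23,715.6 × g
N² = 23,715.6 / (17.1054 × 10⁻⁵) = 138,643,937
N ≈ √138,643,937 ≈ 11,774.7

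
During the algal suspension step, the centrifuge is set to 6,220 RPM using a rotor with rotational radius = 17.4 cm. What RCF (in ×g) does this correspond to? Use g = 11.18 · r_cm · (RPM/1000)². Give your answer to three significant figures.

RCF = 11.18 × r × (N/1000)²
RCF = 11.18 × 17.4 × (6.22)² = 11.18 × 17.4 × 38.6884 ≈ 7,526.1 × g

≈ 7530 ×g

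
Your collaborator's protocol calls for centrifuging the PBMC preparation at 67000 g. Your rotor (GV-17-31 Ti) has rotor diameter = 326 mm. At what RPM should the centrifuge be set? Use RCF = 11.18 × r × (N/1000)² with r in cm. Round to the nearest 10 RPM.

≈ 19170 RPM

r = 326 mm / 2 = 163 mm = 16.3 cm
RCF = 11.18 × r × (N/1000)²
67,000 = 11.18 × 16.3 × (N/1000)²
(N/1000)² = 67,000 / 182.234 = 367.6592
N = 1000 × √367.6592 ≈ 19,174.4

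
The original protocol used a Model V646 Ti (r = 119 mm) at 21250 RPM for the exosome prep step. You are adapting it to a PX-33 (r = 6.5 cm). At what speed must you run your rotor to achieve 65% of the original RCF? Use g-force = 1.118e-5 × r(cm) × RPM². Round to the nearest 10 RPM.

≈ 23180 RPM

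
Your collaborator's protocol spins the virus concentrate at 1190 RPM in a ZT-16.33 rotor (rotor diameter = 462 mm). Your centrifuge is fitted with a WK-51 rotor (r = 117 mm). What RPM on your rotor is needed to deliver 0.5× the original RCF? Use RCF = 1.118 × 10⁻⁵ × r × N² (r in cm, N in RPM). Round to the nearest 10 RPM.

1180 RPM

Original rotor: r = 462 mm / 2 = 231 mm = 23.1 cm
RCF_original = 1.118 × 10⁻⁵ × 23.1 × (1190)² = 1.118 × 10⁻⁵ × 23.1 × 1,416,100 ≈ 365.7 × g
Target RCF = 0.5 × 365.7 ≈ 182.8 × g
Your rotor: r = 117 mm = 11.7 cm
182.8 = 1.118 × 10⁻⁵ × 11.7 × N²
N² = 182.8 / (13.0806 × 10⁻⁵) = 1,397,489
N ≈ √1,397,489 ≈ 1,182.2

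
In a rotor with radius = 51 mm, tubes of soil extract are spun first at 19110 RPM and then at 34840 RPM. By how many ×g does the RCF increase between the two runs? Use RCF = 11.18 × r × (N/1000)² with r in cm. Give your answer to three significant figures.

r = 51 mm = 5.1 cm
RCF₁ = 11.18 × 5.1 × (19.11)² = 11.18 × 5.1 × 365.1921 ≈ 20,822.5 × g
RCF₂ = 11.18 × 5.1 × (34.84)² = 11.18 × 5.1 × 1,213.8256 ≈ 69,209.9 × g
Increase = 69,209.9 − 20,822.5 = 48,387.4

48400 ×g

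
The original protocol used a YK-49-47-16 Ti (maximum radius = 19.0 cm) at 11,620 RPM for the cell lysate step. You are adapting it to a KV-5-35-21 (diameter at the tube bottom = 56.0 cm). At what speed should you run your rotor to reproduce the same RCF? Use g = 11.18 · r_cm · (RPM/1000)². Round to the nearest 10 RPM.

RCF_original = 11.18 × 19 × (11.62)² = 11.18 × 19 × 135.0244 ≈ 28,681.9 × g
Your rotor: r = 56.0 / 2 = 28 cm
28,681.9 = 11.18 × 28 × (N/1000)²
(N/1000)² = 28,681.9 / 313.04 = 91.62375
N = 1000 × √91.62375 ≈ 9,572.0

≈ 9570 RPM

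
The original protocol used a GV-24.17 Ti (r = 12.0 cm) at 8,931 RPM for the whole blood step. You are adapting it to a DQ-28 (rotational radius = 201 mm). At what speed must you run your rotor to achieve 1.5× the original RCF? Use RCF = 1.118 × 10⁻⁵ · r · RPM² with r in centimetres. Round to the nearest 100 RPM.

RCF_original = 1.118 × 10⁻⁵ × 12 × (8931)² = 1.118 × 10⁻⁵ × 12 × 79,762,761 ≈ 10,701 × g
Target RCF = 1.5 × 10,701 ≈ 16,051.5 × g
Your rotor: r = 201 mm = 20.1 cm
16,051.5 = 1.118 × 10⁻⁵ × 20.1 × N²
N² = 16,051.5 / (22.4718 × 10⁻⁵) = 71,429,525
N ≈ √71,429,525 ≈ 8,451.6

≈ 8500 RPM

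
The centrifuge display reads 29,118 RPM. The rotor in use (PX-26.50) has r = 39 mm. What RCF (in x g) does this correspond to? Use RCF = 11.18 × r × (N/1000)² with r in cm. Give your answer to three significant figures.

r = 39 mm = 3.9 cm
RCF = 11.18 × 3.9 × (29.118)² = 11.18 × 3.9 × 847.857924 ≈ 36,968.3 × g

37000 x g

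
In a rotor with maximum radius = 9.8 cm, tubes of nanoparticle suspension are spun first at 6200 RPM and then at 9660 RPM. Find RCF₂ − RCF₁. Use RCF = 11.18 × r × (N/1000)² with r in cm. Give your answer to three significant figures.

RCF₁ = 11.18 × 9.8 × (6.2)² = 11.18 × 9.8 × 38.44 ≈ 4,211.6 × g
RCF₂ = 11.18 × 9.8 × (9.66)² = 11.18 × 9.8 × 93.3156 ≈ 10,224 × g
Increase = 10,224 − 4,211.6 = 6,012.4

≈ 6010 × g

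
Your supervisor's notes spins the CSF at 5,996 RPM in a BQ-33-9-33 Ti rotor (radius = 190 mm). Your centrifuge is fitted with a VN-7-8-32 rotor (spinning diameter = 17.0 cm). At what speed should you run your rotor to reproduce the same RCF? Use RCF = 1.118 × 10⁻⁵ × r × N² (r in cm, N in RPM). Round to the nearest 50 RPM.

≈ 8950 RPM

Original rotor: r = 190 mm = 19.0 cm
RCF_original = 1.118 × 10⁻⁵ × 19 × (5996)² = 1.118 × 10⁻⁵ × 19 × 35,952,016 ≈ 7,636.9 × g
Your rotor: r = 17.0 / 2 = 8.5 cm
7,636.9 = 1.118 × 10⁻⁵ × 8.5 × N²
N² = 7,636.9 / (9.503 × 10⁻⁵) = 80,363,043
N ≈ √80,363,043 ≈ 8,964.5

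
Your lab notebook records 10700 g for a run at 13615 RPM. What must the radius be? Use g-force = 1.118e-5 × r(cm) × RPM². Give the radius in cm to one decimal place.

RCF = 1.118 × 10⁻⁵ × r × N²
10700 = 1.118 × 10⁻⁵ × r × (13615)²
r = 10700 / (1.118 × 10⁻⁵ × 185,368,225) = 10700 / 2072.417 ≈ 5.163 cm

≈ 5.2 cm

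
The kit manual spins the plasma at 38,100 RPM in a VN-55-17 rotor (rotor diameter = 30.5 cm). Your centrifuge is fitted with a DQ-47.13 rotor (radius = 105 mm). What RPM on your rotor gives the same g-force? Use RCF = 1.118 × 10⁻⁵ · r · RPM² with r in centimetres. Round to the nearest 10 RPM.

45920 RPM

Original rotor: r = 30.5 / 2 = 15.25 cm
RCF_original = 1.118 × 10⁻⁵ × 15.25 × (38100)² = 1.118 × 10⁻⁵ × 15.25 × 1,451,610,000 ≈ 247,492.2 × g
Your rotor: r = 105 mm = 10.5 cm
247,492.2 = 1.118 × 10⁻⁵ × 10.5 × N²
N² = 247,492.2 / (11.739 × 10⁻⁵) = 2,108,290,314
N ≈ √2,108,290,314 ≈ 45,916.1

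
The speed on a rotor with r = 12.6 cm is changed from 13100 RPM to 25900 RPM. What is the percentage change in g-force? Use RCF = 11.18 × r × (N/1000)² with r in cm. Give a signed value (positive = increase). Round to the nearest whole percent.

+291%

RCF ∝ N², so the ratio is (25900/13100)² = (1.977099)² = 3.9089.
Change = 3.9089 − 1 = +2.9089 → +290.9%.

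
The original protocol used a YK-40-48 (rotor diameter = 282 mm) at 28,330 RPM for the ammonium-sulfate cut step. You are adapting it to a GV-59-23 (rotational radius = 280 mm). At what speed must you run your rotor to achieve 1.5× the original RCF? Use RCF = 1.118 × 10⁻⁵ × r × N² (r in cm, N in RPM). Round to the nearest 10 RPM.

≈ 24620 RPM

Original rotor: r = 282 mm / 2 = 141 mm = 14.1 cm
RCF_original = 1.118 × 10⁻⁵ × 14.1 × (28330)² = 1.118 × 10⁻⁵ × 14.1 × 802,588,900 ≈ 126,518.5 × g
Target RCF = 1.5 × 126,518.5 ≈ 189,777.8 × g
Your rotor: r = 280 mm = 28.0 cm
189,777.8 = 1.118 × 10⁻⁵ × 28 × N²
N² = 189,777.8 / (31.304 × 10⁻⁵) = 606,241,375
N ≈ √606,241,375 ≈ 24,622.0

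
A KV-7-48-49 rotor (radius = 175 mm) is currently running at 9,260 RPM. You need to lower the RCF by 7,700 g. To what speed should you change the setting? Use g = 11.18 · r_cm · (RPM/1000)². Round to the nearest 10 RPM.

6810 RPM

r = 175 mm = 17.5 cm
Current RCF = 11.18 × 17.5 × (9.26)² = 11.18 × 17.5 × 85.7476 ≈ 16,776.5 × g
Target RCF = 16,776.5 − 7,700 = 9,076.5 × g
(N/1000)² = 9,076.5 / 195.65 = 46.39152
N = 1000 × √46.39152 ≈ 6,811.1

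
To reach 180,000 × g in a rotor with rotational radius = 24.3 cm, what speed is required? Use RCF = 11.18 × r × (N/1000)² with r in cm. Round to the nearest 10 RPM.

25740 RPM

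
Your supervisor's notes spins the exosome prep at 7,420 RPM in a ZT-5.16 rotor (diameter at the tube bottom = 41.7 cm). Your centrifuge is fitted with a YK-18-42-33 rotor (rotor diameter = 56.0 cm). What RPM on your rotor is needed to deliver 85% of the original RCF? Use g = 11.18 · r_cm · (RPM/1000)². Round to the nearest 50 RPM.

≈ 5900 RPM

Original rotor: r = 41.7 / 2 = 20.85 cm
RCF_original = 11.18 × 20.85 × (7.42)² = 11.18 × 20.85 × 55.0564 ≈ 12,833.8 × g
Target RCF = 0.85 × 12,833.8 ≈ 10,908.7 × g
Your rotor: r = 56.0 / 2 = 28 cm
10,908.7 = 11.18 × 28 × (N/1000)²
(N/1000)² = 10,908.7 / 313.04 = 34.84762
N = 1000 × √34.84762 ≈ 5,903.2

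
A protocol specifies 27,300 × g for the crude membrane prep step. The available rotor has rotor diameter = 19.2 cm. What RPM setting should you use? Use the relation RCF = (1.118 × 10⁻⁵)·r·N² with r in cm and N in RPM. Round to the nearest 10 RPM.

r = 19.2 / 2 = 9.6 cm
27,300 = 1.118 × 10⁻⁵ × 9.6 × N²
N² = 27,300 / (10.7328 × 10⁻⁵) = 254,360,465
N ≈ √254,360,465 ≈ 15,948.7

N ≈ 15950 RPM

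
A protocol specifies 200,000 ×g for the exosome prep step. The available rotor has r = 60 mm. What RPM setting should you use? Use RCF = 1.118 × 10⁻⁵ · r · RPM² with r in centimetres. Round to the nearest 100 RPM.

r = 60 mm = 6.0 cm
200,000 = 1.118 × 10⁻⁵ × 6 × N²
N² = 200,000 / (6.708 × 10⁻⁵) = 2,981,514,609
N ≈ √2,981,514,609 ≈ 54,603.2

N ≈ 54600 RPM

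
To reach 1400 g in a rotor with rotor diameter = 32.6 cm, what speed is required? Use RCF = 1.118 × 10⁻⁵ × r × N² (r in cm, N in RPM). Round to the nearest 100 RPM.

2800 RPM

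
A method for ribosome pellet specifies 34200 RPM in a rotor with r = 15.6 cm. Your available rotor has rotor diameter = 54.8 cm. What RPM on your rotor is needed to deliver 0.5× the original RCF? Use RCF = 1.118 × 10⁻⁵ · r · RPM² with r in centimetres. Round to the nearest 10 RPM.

18250 RPM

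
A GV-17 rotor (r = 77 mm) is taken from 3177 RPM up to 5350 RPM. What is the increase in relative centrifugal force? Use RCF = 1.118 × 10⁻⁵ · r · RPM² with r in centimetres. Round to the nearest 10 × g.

r = 77 mm = 7.7 cm
RCF₁ = 1.118 × 10⁻⁵ × 7.7 × (3177)² = 1.118 × 10⁻⁵ × 7.7 × 10,093,329 ≈ 868.9 × g
RCF₂ = 1.118 × 10⁻⁵ × 7.7 × (5350)² = 1.118 × 10⁻⁵ × 7.7 × 28,622,500 ≈ 2,464 × g
Increase = 2,464 − 868.9 = 1,595.1

1600 x g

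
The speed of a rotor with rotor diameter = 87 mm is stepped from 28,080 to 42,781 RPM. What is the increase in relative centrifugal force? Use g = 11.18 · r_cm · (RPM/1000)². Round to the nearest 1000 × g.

≈ 51000 ×g

r = 87 mm / 2 = 43.5 mm = 4.35 cm
RCF₁ = 11.18 × 4.35 × (28.08)² = 11.18 × 4.35 × 788.4864 ≈ 38,346.5 × g
RCF₂ = 11.18 × 4.35 × (42.781)² = 11.18 × 4.35 × 1,830.213961 ≈ 89,008.8 × g
Increase = 89,008.8 − 38,346.5 = 50,662.3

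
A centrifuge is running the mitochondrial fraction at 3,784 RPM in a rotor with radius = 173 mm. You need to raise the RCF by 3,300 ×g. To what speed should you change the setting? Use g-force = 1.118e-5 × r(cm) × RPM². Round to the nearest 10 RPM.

r = 173 mm = 17.3 cm
Current RCF = 1.118 × 10⁻⁵ × 17.3 × (3784)² = 1.118 × 10⁻⁵ × 17.3 × 14,318,656 ≈ 2,769.4 × g
Target RCF = 2,769.4 + 3,300 = 6,069.4 × g
N² = 6,069.4 / (19.3414 × 10⁻⁵) = 31,380,355
N ≈ √31,380,355 ≈ 5,601.8

5600 RPM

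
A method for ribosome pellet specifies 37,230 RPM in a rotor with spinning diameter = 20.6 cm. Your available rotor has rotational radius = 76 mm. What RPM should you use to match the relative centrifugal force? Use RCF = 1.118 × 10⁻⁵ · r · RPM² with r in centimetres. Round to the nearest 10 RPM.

≈ 43340 RPM

Original rotor: r = 20.6 / 2 = 10.3 cm
RCF_original = 1.118 × 10⁻⁵ × 10.3 × (37230)² = 1.118 × 10⁻⁵ × 10.3 × 1,386,072,900 ≈ 159,611.8 × g
Your rotor: r = 76 mm = 7.6 cm
159,611.8 = 1.118 × 10⁻⁵ × 7.6 × N²
N² = 159,611.8 / (8.4968 × 10⁻⁵) = 1,878,493,080
N ≈ √1,878,493,080 ≈ 43,341.6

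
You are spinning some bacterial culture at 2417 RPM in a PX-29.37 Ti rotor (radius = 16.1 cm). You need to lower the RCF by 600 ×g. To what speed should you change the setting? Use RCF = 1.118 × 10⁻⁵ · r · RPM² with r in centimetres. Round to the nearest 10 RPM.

Current RCF = 1.118 × 10⁻⁵ × 16.1 × (2417)² = 1.118 × 10⁻⁵ × 16.1 × 5,841,889 ≈ 1,051.5 × g
Target RCF = 1,051.5 − 600 = 451.5 × g
N² = 451.5 / (17.9998 × 10⁻⁵) = 2,508,361
N ≈ √2,508,361 ≈ 1,583.8

≈ 1580 RPM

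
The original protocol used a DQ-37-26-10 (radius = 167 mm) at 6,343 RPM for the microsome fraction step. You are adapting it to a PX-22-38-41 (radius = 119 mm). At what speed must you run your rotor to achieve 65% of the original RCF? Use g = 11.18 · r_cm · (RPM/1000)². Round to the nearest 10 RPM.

≈ 6060 RPM

Original rotor: r = 167 mm = 16.7 cm
RCF = 11.18 × r × (N/1000)²
RCF_original = 11.18 × 16.7 × (6.343)² = 11.18 × 16.7 × 40.233649 ≈ 7,511.9 × g
Target RCF = 0.65 × 7,511.9 ≈ 4,882.7 × g
Your rotor: r = 119 mm = 11.9 cm
4,882.7 = 11.18 × 11.9 × (N/1000)²
(N/1000)² = 4,882.7 / 133.042 = 36.70044
N = 1000 × √36.70044 ≈ 6,058.1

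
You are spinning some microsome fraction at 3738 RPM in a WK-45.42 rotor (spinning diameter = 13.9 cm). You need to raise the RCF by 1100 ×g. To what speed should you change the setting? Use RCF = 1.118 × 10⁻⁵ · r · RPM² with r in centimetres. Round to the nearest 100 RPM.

≈ 5300 RPM

r = 13.9 / 2 = 6.95 cm
Current RCF = 1.118 × 10⁻⁵ × 6.95 × (3738)² = 1.118 × 10⁻⁵ × 6.95 × 13,972,644 ≈ 1,085.7 × g
Target RCF = 1,085.7 + 1,100 = 2,185.7 × g
N² = 2,185.7 / (7.7701 × 10⁻⁵) = 28,129,625
N ≈ √28,129,625 ≈ 5,303.7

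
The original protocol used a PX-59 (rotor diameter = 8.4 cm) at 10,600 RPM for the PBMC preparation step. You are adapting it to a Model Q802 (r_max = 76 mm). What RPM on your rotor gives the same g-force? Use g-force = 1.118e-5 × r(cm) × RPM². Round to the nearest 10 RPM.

≈ 7880 RPM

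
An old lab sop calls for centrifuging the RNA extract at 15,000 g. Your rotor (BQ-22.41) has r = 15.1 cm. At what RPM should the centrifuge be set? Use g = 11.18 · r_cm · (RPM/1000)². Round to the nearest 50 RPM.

RCF = 11.18 × r × (N/1000)²
15,000 = 11.18 × 15.1 × (N/1000)²
(N/1000)² = 15,000 / 168.818 = 88.85308
N = 1000 × √88.85308 ≈ 9,426.2

9450 RPM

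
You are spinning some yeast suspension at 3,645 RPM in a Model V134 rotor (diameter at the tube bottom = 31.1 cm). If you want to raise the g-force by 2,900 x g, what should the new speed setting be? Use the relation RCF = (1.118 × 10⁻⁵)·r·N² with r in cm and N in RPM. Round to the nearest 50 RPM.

r = 31.1 / 2 = 15.55 cm
Current RCF = 1.118 × 10⁻⁵ × 15.55 × (3645)² = 1.118 × 10⁻⁵ × 15.55 × 13,286,025 ≈ 2,309.8 × g
Target RCF = 2,309.8 + 2,900 = 5,209.8 × g
N² = 5,209.8 / (17.3849 × 10⁻⁵) = 29,967,385
N ≈ √29,967,385 ≈ 5,474.2

5450 RPM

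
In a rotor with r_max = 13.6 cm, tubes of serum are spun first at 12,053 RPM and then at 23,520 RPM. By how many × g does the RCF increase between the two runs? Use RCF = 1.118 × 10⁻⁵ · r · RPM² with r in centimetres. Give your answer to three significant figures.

≈ 62000 × g

RCF₁ = 1.118 × 10⁻⁵ × 13.6 × (12053)² = 1.118 × 10⁻⁵ × 13.6 × 145,274,809 ≈ 22,088.7 × g
RCF₂ = 1.118 × 10⁻⁵ × 13.6 × (23520)² = 1.118 × 10⁻⁵ × 13.6 × 553,190,400 ≈ 84,111.5 × g
Increase = 84,111.5 − 22,088.7 = 62,022.8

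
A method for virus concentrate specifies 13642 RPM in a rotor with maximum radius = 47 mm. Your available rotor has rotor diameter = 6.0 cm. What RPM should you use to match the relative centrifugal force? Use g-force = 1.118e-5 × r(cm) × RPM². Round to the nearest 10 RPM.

≈ 17080 RPM

Original rotor: r = 47 mm = 4.7 cm
RCF_original = 1.118 × 10⁻⁵ × 4.7 × (13642)² = 1.118 × 10⁻⁵ × 4.7 × 186,104,164 ≈ 9,779 × g
Your rotor: r = 6.0 / 2 = 3 cm
9,779 = 1.118 × 10⁻⁵ × 3 × N²
N² = 9,779 / (3.354 × 10⁻⁵) = 291,562,314
N ≈ √291,562,314 ≈ 17,075.2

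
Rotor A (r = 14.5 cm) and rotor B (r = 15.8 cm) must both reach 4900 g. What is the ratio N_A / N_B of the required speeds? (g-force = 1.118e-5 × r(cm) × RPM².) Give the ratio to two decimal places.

1.04

At fixed RCF, N ∝ 1/√r, so N_A/N_B = √(r_B/r_A) = √(15.8/14.5) = √1.089655 = 1.0439.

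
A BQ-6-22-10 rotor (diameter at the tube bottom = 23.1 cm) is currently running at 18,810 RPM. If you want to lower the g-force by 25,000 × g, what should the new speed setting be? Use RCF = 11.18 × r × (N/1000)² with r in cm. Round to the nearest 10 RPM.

r = 23.1 / 2 = 11.55 cm
Current RCF = 11.18 × 11.55 × (18.81)² = 11.18 × 11.55 × 353.8161 ≈ 45,687.9 × g
Target RCF = 45,687.9 − 25,000 = 20,687.9 × g
(N/1000)² = 20,687.9 / 129.129 = 160.2111
N = 1000 × √160.2111 ≈ 12,657.5

12660 RPM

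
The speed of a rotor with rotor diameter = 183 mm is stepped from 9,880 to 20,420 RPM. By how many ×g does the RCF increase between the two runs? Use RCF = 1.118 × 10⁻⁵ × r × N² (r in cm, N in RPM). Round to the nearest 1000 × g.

≈ 33000 ×g

r = 183 mm / 2 = 91.5 mm = 9.15 cm
RCF₁ = 1.118 × 10⁻⁵ × 9.15 × (9880)² = 1.118 × 10⁻⁵ × 9.15 × 97,614,400 ≈ 9,985.7 × g
RCF₂ = 1.118 × 10⁻⁵ × 9.15 × (20420)² = 1.118 × 10⁻⁵ × 9.15 × 416,976,400 ≈ 42,655.4 × g
Increase = 42,655.4 − 9,985.7 = 32,669.7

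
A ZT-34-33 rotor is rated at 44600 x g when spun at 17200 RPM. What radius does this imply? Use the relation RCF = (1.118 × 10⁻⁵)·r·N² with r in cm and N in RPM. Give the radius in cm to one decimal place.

44600 = 1.118 × 10⁻⁵ × r × (17200)²
r = 44600 / (1.118 × 10⁻⁵ × 295,840,000) = 44600 / 3307.491 ≈ 13.485 cm

r ≈ 13.5 cm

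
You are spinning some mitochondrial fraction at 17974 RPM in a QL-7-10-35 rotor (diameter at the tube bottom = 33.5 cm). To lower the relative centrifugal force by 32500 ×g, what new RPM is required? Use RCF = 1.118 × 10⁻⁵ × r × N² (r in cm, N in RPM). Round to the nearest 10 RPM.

r = 33.5 / 2 = 16.75 cm
Current RCF = 1.118 × 10⁻⁵ × 16.75 × (17974)² = 1.118 × 10⁻⁵ × 16.75 × 323,064,676 ≈ 60,498.7 × g
Target RCF = 60,498.7 − 32,500 = 27,998.7 × g
N² = 27,998.7 / (18.7265 × 10⁻⁵) = 149,513,791
N ≈ √149,513,791 ≈ 12,227.6

12230 RPM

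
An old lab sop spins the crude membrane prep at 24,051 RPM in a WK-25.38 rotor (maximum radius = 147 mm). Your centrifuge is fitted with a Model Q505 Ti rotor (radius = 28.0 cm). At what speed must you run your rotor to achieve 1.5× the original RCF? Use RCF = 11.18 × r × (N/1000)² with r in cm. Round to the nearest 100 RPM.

21300 RPM

Original rotor: r = 147 mm = 14.7 cm
RCF_original = 11.18 × 14.7 × (24.051)² = 11.18 × 14.7 × 578.450601 ≈ 95,066 × g
Target RCF = 1.5 × 95,066 ≈ 142,599 × g
142,599 = 11.18 × 28 × (N/1000)²
(N/1000)² = 142,599 / 313.04 = 455.5296
N = 1000 × √455.5296 ≈ 21,343.1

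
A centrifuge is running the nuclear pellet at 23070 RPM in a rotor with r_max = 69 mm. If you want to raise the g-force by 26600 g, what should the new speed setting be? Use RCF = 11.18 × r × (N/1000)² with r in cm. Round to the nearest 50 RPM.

29600 RPM

r = 69 mm = 6.9 cm
Current RCF = 11.18 × 6.9 × (23.07)² = 11.18 × 6.9 × 532.2249 ≈ 41,056.9 × g
Target RCF = 41,056.9 + 26,600 = 67,656.9 × g
(N/1000)² = 67,656.9 / 77.142 = 877.0436
N = 1000 × √877.0436 ≈ 29,614.9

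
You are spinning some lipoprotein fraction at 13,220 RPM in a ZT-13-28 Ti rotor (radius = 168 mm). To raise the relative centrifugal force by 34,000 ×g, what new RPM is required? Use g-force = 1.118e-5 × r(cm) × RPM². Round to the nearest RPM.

r = 168 mm = 16.8 cm
Current RCF = 1.118 × 10⁻⁵ × 16.8 × (13220)² = 1.118 × 10⁻⁵ × 16.8 × 174,768,400 ≈ 32,825.7 × g
Target RCF = 32,825.7 + 34,000 = 66,825.7 × g
N² = 66,825.7 / (18.7824 × 10⁻⁵) = 355,788,930
N ≈ √355,788,930 ≈ 18,862.4

≈ 18862 RPM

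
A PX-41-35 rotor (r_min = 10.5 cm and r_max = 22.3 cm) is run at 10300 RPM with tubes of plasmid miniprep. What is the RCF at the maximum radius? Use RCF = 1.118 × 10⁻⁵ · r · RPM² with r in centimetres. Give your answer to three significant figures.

RCF ≈ 26400 g

Use r_max = 22.3 cm.
RCF = 1.118 × 10⁻⁵ × 22.3 × (10300)² = 1.118 × 10⁻⁵ × 22.3 × 106,090,000 ≈ 26,449.7 × g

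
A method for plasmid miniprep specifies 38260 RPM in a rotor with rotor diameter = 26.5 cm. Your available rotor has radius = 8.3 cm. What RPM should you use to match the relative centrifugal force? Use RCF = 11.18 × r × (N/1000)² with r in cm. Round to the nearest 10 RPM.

Original rotor: r = 26.5 / 2 = 13.25 cm
RCF_original = 11.18 × 13.25 × (38.26)² = 11.18 × 13.25 × 1,463.8276 ≈ 216,844.1 × g
216,844.1 = 11.18 × 8.3 × (N/1000)²
(N/1000)² = 216,844.1 / 92.794 = 2336.833
N = 1000 × √2336.833 ≈ 48,340.8

48340 RPM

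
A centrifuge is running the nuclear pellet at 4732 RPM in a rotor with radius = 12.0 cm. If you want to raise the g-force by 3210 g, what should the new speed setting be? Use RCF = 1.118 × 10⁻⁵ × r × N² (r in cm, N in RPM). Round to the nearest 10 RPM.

N₂ ≈ 6810 RPM

Current RCF = 1.118 × 10⁻⁵ × 12 × (4732)² = 1.118 × 10⁻⁵ × 12 × 22,391,824 ≈ 3,004.1 × g
Target RCF = 3,004.1 + 3,210 = 6,214.1 × g
N² = 6,214.1 / (13.416 × 10⁻⁵) = 46,318,575
N ≈ √46,318,575 ≈ 6,805.8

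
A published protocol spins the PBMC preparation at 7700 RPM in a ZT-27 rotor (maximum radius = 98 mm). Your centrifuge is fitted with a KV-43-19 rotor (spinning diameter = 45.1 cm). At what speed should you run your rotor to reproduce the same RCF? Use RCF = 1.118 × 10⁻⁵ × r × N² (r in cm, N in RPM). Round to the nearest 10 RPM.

≈ 5080 RPM

Original rotor: r = 98 mm = 9.8 cm
RCF = 1.118 × 10⁻⁵ × r × N²
RCF_original = 1.118 × 10⁻⁵ × 9.8 × (7700)² = 1.118 × 10⁻⁵ × 9.8 × 59,290,000 ≈ 6,496 × g
Your rotor: r = 45.1 / 2 = 22.55 cm
6,496 = 1.118 × 10⁻⁵ × 22.55 × N²
N² = 6,496 / (25.2109 × 10⁻⁵) = 25,766,633
N ≈ √25,766,633 ≈ 5,076.1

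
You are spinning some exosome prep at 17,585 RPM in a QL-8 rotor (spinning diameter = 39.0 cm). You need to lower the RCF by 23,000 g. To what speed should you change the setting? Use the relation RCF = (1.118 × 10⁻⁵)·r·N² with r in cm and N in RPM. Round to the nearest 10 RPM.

r = 39.0 / 2 = 19.5 cm
Current RCF = 1.118 × 10⁻⁵ × 19.5 × (17585)² = 1.118 × 10⁻⁵ × 19.5 × 309,232,225 ≈ 67,415.7 × g
Target RCF = 67,415.7 − 23,000 = 44,415.7 × g
N² = 44,415.7 / (21.801 × 10⁻⁵) = 203,732,398
N ≈ √203,732,398 ≈ 14,273.5

N₂ ≈ 14270 RPM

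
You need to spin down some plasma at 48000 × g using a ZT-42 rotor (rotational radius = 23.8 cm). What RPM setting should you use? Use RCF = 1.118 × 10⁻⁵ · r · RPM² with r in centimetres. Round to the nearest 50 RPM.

48,000 = 1.118 × 10⁻⁵ × 23.8 × N²
N² = 48,000 / (26.6084 × 10⁻⁵) = 180,394,161
N ≈ √180,394,161 ≈ 13,431.1

≈ 13450 RPM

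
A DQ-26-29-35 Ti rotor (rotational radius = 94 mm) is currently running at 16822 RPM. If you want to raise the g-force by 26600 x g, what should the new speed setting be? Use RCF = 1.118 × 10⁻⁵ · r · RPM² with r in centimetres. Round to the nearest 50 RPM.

r = 94 mm = 9.4 cm
Current RCF = 1.118 × 10⁻⁵ × 9.4 × (16822)² = 1.118 × 10⁻⁵ × 9.4 × 282,979,684 ≈ 29,738.9 × g
Target RCF = 29,738.9 + 26,600 = 56,338.9 × g
N² = 56,338.9 / (10.5092 × 10⁻⁵) = 536,091,234
N ≈ √536,091,234 ≈ 23,153.6

23150 RPM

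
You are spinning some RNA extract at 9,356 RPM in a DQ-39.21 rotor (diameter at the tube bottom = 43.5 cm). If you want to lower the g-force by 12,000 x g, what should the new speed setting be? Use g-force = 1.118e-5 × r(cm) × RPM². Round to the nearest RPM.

N₂ ≈ 6179 RPM

r = 43.5 / 2 = 21.75 cm
Current RCF = 1.118 × 10⁻⁵ × 21.75 × (9356)² = 1.118 × 10⁻⁵ × 21.75 × 87,534,736 ≈ 21,285.4 × g
Target RCF = 21,285.4 − 12,000 = 9,285.4 × g
N² = 9,285.4 / (24.3165 × 10⁻⁵) = 38,185,594
N ≈ √38,185,594 ≈ 6,179.4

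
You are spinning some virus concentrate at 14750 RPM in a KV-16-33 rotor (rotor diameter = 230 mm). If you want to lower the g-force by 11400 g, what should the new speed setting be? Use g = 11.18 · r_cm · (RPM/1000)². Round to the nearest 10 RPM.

11350 RPM

r = 230 mm / 2 = 115 mm = 11.5 cm
Current RCF = 11.18 × 11.5 × (14.75)² = 11.18 × 11.5 × 217.5625 ≈ 27,972 × g
Target RCF = 27,972 − 11,400 = 16,572 × g
(N/1000)² = 16,572 / 128.57 = 128.8948
N = 1000 × √128.8948 ≈ 11,353.2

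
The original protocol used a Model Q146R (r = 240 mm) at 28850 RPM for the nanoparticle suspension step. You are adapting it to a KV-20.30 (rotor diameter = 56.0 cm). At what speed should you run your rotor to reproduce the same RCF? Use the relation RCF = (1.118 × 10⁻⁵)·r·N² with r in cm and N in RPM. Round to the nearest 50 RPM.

Original rotor: r = 240 mm = 24.0 cm
RCF_original = 1.118 × 10⁻⁵ × 24 × (28850)² = 1.118 × 10⁻⁵ × 24 × 832,322,500 ≈ 223,328.8 × g
Your rotor: r = 56.0 / 2 = 28 cm
223,328.8 = 1.118 × 10⁻⁵ × 28 × N²
N² = 223,328.8 / (31.304 × 10⁻⁵) = 713,419,371
N ≈ √713,419,371 ≈ 26,709.9

26700 RPM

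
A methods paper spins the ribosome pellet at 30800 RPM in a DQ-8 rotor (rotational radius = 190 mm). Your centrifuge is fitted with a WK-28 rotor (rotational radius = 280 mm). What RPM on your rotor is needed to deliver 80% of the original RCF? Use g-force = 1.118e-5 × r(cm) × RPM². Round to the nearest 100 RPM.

Original rotor: r = 190 mm = 19.0 cm
RCF_original = 1.118 × 10⁻⁵ × 19 × (30800)² = 1.118 × 10⁻⁵ × 19 × 948,640,000 ≈ 201,510.1 × g
Target RCF = 0.8 × 201,510.1 ≈ 161,208.1 × g
Your rotor: r = 280 mm = 28.0 cm
161,208.1 = 1.118 × 10⁻⁵ × 28 × N²
N² = 161,208.1 / (31.304 × 10⁻⁵) = 514,976,041
N ≈ √514,976,041 ≈ 22,693.1

≈ 22700 RPM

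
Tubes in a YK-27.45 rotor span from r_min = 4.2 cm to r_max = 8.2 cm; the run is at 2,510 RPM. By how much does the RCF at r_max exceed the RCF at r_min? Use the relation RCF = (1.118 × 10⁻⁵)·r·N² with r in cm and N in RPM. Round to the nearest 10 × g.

ΔRCF ≈ 280 x g

RCF_max = 1.118 × 10⁻⁵ × 8.2 × (2510)² = 1.118 × 10⁻⁵ × 8.2 × 6,300,100 ≈ 577.6 × g
RCF_min = 1.118 × 10⁻⁵ × 4.2 × (2510)² = 1.118 × 10⁻⁵ × 4.2 × 6,300,100 ≈ 295.8 × g
ΔRCF = 577.6 − 295.8 = 281.8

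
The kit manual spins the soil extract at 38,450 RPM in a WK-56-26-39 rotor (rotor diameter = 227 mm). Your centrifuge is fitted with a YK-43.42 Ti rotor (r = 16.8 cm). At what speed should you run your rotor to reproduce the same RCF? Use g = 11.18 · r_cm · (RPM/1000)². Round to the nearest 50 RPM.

Original rotor: r = 227 mm / 2 = 113.5 mm = 11.35 cm
RCF_original = 11.18 × 11.35 × (38.45)² = 11.18 × 11.35 × 1,478.4025 ≈ 187,598.9 × g
187,598.9 = 11.18 × 16.8 × (N/1000)²
(N/1000)² = 187,598.9 / 187.824 = 998.8015
N = 1000 × √998.8015 ≈ 31,603.8

31600 RPM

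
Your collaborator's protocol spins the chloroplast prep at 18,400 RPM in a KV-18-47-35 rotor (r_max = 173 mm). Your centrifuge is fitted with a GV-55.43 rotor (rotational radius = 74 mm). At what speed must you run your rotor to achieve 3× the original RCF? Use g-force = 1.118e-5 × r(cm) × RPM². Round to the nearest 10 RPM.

≈ 48730 RPM

Original rotor: r = 173 mm = 17.3 cm
RCF = 1.118 × 10⁻⁵ × r × N²
RCF_original = 1.118 × 10⁻⁵ × 17.3 × (18400)² = 1.118 × 10⁻⁵ × 17.3 × 338,560,000 ≈ 65,482.2 × g
Target RCF = 3 × 65,482.2 ≈ 196,446.6 × g
Your rotor: r = 74 mm = 7.4 cm
196,446.6 = 1.118 × 10⁻⁵ × 7.4 × N²
N² = 196,446.6 / (8.2732 × 10⁻⁵) = 2,374,493,545
N ≈ √2,374,493,545 ≈ 48,728.8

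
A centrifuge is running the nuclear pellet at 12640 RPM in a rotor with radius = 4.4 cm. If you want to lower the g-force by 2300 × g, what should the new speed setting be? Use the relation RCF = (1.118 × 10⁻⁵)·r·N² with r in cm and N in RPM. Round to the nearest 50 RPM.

N₂ ≈ 10650 RPM

Current RCF = 1.118 × 10⁻⁵ × 4.4 × (12640)² = 1.118 × 10⁻⁵ × 4.4 × 159,769,600 ≈ 7,859.4 × g
Target RCF = 7,859.4 − 2,300 = 5,559.4 × g
N² = 5,559.4 / (4.9192 × 10⁻⁵) = 113,014,311
N ≈ √113,014,311 ≈ 10,630.8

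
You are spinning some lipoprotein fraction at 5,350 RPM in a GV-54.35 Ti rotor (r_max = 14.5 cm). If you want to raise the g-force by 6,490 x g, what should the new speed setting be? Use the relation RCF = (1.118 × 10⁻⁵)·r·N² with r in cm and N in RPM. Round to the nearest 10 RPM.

8290 RPM

Current RCF = 1.118 × 10⁻⁵ × 14.5 × (5350)² = 1.118 × 10⁻⁵ × 14.5 × 28,622,500 ≈ 4,640 × g
Target RCF = 4,640 + 6,490 = 11,130 × g
N² = 11,130 / (16.211 × 10⁻⁵) = 68,657,085
N ≈ √68,657,085 ≈ 8,286.0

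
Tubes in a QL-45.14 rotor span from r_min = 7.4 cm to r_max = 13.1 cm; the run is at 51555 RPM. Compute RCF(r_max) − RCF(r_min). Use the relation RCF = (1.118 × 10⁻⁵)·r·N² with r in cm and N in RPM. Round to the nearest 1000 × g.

≈ 169000 x g

RCF_max = 1.118 × 10⁻⁵ × 13.1 × (51555)² = 1.118 × 10⁻⁵ × 13.1 × 2,657,918,025 ≈ 389,273.4 × g
RCF_min = 1.118 × 10⁻⁵ × 7.4 × (51555)² = 1.118 × 10⁻⁵ × 7.4 × 2,657,918,025 ≈ 219,894.9 × g
ΔRCF = 389,273.4 − 219,894.9 = 169,378.5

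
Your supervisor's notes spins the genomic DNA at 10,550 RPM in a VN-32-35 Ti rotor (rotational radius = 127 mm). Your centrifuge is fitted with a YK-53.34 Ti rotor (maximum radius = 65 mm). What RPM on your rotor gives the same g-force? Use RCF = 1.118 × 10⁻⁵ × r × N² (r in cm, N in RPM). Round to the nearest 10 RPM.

Original rotor: r = 127 mm = 12.7 cm
RCF_original = 1.118 × 10⁻⁵ × 12.7 × (10550)² = 1.118 × 10⁻⁵ × 12.7 × 111,302,500 ≈ 15,803.4 × g
Your rotor: r = 65 mm = 6.5 cm
15,803.4 = 1.118 × 10⁻⁵ × 6.5 × N²
N² = 15,803.4 / (7.267 × 10⁻⁵) = 217,468,006
N ≈ √217,468,006 ≈ 14,746.8

14750 RPM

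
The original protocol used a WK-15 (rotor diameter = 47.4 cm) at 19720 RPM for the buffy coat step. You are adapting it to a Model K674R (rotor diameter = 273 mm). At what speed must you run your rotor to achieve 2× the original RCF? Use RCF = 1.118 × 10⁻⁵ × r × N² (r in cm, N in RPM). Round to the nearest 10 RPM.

≈ 36750 RPM

Original rotor: r = 47.4 / 2 = 23.7 cm
RCF = 1.118 × 10⁻⁵ × r × N²
RCF_original = 1.118 × 10⁻⁵ × 23.7 × (19720)² = 1.118 × 10⁻⁵ × 23.7 × 388,878,400 ≈ 103,039.6 × g
Target RCF = 2 × 103,039.6 ≈ 206,079.2 × g
Your rotor: r = 273 mm / 2 = 136.5 mm = 13.65 cm
206,079.2 = 1.118 × 10⁻⁵ × 13.65 × N²
N² = 206,079.2 / (15.2607 × 10⁻⁵) = 1,350,391,529
N ≈ √1,350,391,529 ≈ 36,747.7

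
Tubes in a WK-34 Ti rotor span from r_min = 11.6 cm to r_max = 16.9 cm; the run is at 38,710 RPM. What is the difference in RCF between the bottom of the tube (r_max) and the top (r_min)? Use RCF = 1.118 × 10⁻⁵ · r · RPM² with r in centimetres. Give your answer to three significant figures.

ΔRCF = 1.118 × 10⁻⁵ × (r_max − r_min) × N² = 1.118 × 10⁻⁵ × 5.3 × 1,498,464,100 ≈ 88,790

ΔRCF ≈ 88800 g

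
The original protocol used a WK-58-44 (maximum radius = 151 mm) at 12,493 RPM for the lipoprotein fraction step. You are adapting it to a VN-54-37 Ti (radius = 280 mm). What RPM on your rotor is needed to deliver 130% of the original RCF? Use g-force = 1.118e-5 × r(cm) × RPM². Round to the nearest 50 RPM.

≈ 10450 RPM

Original rotor: r = 151 mm = 15.1 cm
RCF_original = 1.118 × 10⁻⁵ × 15.1 × (12493)² = 1.118 × 10⁻⁵ × 15.1 × 156,075,049 ≈ 26,348.3 × g
Target RCF = 1.3 × 26,348.3 ≈ 34,252.8 × g
Your rotor: r = 280 mm = 28.0 cm
34,252.8 = 1.118 × 10⁻⁵ × 28 × N²
N² = 34,252.8 / (31.304 × 10⁻⁵) = 109,419,882
N ≈ √109,419,882 ≈ 10,460.4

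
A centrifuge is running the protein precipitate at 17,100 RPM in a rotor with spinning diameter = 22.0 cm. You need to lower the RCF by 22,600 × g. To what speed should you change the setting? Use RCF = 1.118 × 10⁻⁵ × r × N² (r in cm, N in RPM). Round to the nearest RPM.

N₂ ≈ 10423 RPM

r = 22.0 / 2 = 11 cm
Current RCF = 1.118 × 10⁻⁵ × 11 × (17100)² = 1.118 × 10⁻⁵ × 11 × 292,410,000 ≈ 35,960.6 × g
Target RCF = 35,960.6 − 22,600 = 13,360.6 × g
N² = 13,360.6 / (12.298 × 10⁻⁵) = 108,640,429
N ≈ √108,640,429 ≈ 10,423.1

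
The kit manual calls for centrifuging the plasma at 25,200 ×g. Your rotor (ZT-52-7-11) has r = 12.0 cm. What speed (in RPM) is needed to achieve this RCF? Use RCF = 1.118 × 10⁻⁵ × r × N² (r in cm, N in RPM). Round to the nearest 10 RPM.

13710 RPM

RCF = 1.118 × 10⁻⁵ × r × N²
25,200 = 1.118 × 10⁻⁵ × 12 × N²
N² = 25,200 / (13.416 × 10⁻⁵) = 187,835,420
N ≈ √187,835,420 ≈ 13,705.3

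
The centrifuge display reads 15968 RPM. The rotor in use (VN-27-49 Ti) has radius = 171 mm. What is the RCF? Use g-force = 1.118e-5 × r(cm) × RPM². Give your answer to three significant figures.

≈ 48700 ×g

r = 171 mm = 17.1 cm
RCF = 1.118 × 10⁻⁵ × r × N²
RCF = 1.118 × 10⁻⁵ × 17.1 × (15968)² = 1.118 × 10⁻⁵ × 17.1 × 254,977,024 ≈ 48,746 × g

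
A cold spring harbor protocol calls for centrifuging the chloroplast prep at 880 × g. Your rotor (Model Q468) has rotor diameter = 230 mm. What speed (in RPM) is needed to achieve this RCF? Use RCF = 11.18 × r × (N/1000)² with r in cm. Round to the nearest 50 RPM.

r = 230 mm / 2 = 115 mm = 11.5 cm
880 = 11.18 × 11.5 × (N/1000)²
(N/1000)² = 880 / 128.57 = 6.84452
N = 1000 × √6.84452 ≈ 2,616.2

N ≈ 2600 RPM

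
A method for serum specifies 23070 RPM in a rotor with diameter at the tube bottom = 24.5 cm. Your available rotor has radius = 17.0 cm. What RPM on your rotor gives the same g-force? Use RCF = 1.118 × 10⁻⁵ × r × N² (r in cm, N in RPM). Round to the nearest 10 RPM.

Original rotor: r = 24.5 / 2 = 12.25 cm
RCF_original = 1.118 × 10⁻⁵ × 12.25 × (23070)² = 1.118 × 10⁻⁵ × 12.25 × 532,224,900 ≈ 72,890.9 × g
72,890.9 = 1.118 × 10⁻⁵ × 17 × N²
N² = 72,890.9 / (19.006 × 10⁻⁵) = 383,515,206
N ≈ √383,515,206 ≈ 19,583.5

≈ 19580 RPM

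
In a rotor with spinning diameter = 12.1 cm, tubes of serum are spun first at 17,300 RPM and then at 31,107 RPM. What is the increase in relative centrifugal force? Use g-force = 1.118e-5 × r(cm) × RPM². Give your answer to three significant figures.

r = 12.1 / 2 = 6.05 cm
RCF₁ = 1.118 × 10⁻⁵ × 6.05 × (17300)² = 1.118 × 10⁻⁵ × 6.05 × 299,290,000 ≈ 20,243.7 × g
RCF₂ = 1.118 × 10⁻⁵ × 6.05 × (31107)² = 1.118 × 10⁻⁵ × 6.05 × 967,645,449 ≈ 65,450.6 × g
Increase = 65,450.6 − 20,243.7 = 45,206.9

45200 ×g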